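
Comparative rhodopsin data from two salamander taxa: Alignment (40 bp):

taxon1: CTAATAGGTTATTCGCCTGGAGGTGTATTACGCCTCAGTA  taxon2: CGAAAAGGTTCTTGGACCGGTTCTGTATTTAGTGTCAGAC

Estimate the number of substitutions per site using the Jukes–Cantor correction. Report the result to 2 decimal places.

0.52

The sequences differ at 15 of 40 sites, so p = 15/40 = 0.375.
d = −(3/4) ln(1 − 4p/3) = −0.75 ln(1 − 0.5) = −0.75 ln(0.5)
  = −0.75 × (-0.693147) = 0.519860 substitutions/site.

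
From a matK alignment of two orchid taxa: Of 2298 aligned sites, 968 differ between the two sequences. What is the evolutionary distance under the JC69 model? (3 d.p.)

p = 968/2298 ≈ 0.421236.
d = −(3/4) ln(1 − 4p/3) = −0.75 ln(1 − 0.561648) = −0.75 ln(0.438352)
  = −0.75 × (-0.824733) = 0.618550 substitutions/site.

0.619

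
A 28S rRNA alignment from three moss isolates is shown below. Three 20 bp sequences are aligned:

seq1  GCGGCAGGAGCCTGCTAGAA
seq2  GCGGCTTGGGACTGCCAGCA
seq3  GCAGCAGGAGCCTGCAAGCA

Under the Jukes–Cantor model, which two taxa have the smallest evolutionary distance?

seq1–seq2: 6/20 differ, p = 0.300, d = 0.383.
seq1–seq3: 3/20 differ, p = 0.150, d = 0.167.
seq2–seq3: 6/20 differ, p = 0.300, d = 0.383.
The smallest distance is between seq1 and seq3.

seq1 and seq3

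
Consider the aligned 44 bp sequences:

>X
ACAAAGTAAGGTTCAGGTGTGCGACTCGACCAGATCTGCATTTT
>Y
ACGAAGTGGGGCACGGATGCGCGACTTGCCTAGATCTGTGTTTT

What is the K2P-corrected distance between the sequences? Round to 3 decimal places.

Of 44 sites, 11 differences are transitions and 2 are transversions, so P = 11/44 = 0.25 and Q = 2/44 ≈ 0.045455.
Under the Kimura two-parameter model, d = −½ ln(1 − 2P − Q) − ¼ ln(1 − 2Q).
1 − 2P − Q = 0.454545, giving −½ ln(0.454545) = 0.394229.
1 − 2Q = 0.90909, giving −¼ ln(0.90909) = 0.023828.
d = 0.394229 + 0.023828 = 0.418057.

0.418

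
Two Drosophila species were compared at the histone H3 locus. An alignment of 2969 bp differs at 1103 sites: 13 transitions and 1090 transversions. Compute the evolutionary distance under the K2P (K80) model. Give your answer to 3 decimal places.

0.567

P = 13/2969 ≈ 0.004379 and Q = 1090/2969 ≈ 0.367127.
Under the Kimura two-parameter model, d = −½ ln(1 − 2P − Q) − ¼ ln(1 − 2Q).
1 − 2P − Q = 0.624115, giving −½ ln(0.624115) = 0.235710.
1 − 2Q = 0.265746, giving −¼ ln(0.265746) = 0.331304.
d = 0.235710 + 0.331304 = 0.567014.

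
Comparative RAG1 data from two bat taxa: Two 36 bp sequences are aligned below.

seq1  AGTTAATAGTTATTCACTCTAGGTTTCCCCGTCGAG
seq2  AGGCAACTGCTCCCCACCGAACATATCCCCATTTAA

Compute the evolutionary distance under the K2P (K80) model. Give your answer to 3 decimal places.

Of 36 sites, 10 differences are transitions and 8 are transversions, so P = 10/36 ≈ 0.277778 and Q = 8/36 ≈ 0.222222.
Under the Kimura two-parameter model, d = −½ ln(1 − 2P − Q) − ¼ ln(1 − 2Q).
1 − 2P − Q = 0.222222, giving −½ ln(0.222222) = 0.752039.
1 − 2Q = 0.555556, giving −¼ ln(0.555556) = 0.146946.
d = 0.752039 + 0.146946 = 0.898985.

0.899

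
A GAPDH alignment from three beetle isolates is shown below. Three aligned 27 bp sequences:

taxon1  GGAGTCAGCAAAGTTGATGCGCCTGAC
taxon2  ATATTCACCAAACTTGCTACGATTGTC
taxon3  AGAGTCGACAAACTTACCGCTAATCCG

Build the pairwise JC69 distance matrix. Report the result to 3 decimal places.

taxon1–taxon2: 10/27 sites differ → p ≈ 0.37037, d = −0.75 ln(1 − 0.493827) = 0.510658 ≈ 0.511.
taxon1–taxon3: 13/27 sites differ → p ≈ 0.481481, d = −0.75 ln(1 − 0.641975) = 0.770364 ≈ 0.770.
taxon2–taxon3: 12/27 sites differ → p ≈ 0.444444, d = −0.75 ln(1 − 0.592592) = 0.673455 ≈ 0.673.

d(taxon1,taxon2) = 0.511, d(taxon1,taxon3) = 0.770, d(taxon2,taxon3) = 0.673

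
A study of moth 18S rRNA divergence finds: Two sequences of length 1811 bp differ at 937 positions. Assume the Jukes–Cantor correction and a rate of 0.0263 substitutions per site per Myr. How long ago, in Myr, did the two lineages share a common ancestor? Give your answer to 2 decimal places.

16.69

p = 937/1811 ≈ 0.517394.
d = −(3/4) ln(1 − 4p/3) = −0.75 ln(1 − 0.689859) = −0.75 ln(0.310141)
  = −0.75 × (-1.170728) = 0.878046 substitutions/site.
Under a molecular clock d = 2μt, so t = d/(2μ) = 0.878046 / (2 × 0.0263) = 16.69 Myr.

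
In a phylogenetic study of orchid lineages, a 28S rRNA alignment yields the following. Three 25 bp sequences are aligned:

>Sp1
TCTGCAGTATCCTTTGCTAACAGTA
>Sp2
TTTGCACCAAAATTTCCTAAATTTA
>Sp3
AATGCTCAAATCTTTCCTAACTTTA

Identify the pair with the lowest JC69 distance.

Sp2 and Sp3

Sp1–Sp2: 10/25 differ, p = 0.400, d = 0.572.
Sp1–Sp3: 10/25 differ, p = 0.400, d = 0.572.
Sp2–Sp3: 7/25 differ, p = 0.280, d = 0.351.
The smallest distance is between Sp2 and Sp3.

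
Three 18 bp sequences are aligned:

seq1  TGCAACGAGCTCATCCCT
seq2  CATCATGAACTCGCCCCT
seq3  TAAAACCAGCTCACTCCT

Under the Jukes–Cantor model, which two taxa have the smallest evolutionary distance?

seq1–seq2: 8/18 differ, p = 0.444, d = 0.673.
seq1–seq3: 5/18 differ, p = 0.278, d = 0.347.
seq2–seq3: 8/18 differ, p = 0.444, d = 0.673.
The smallest distance is between seq1 and seq3.

seq1 and seq3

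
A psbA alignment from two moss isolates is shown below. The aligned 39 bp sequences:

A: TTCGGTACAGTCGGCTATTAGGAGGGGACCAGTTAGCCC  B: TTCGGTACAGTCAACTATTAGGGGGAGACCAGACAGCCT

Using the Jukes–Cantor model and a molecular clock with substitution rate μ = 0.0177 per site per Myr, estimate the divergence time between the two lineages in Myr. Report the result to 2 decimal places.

5.80

The sequences differ at 7 of 39 sites (13, 14, 23, 26, 33, 34, 39), so p = 7/39 ≈ 0.179487.
d = −(3/4) ln(1 − 4p/3) = −0.75 ln(1 − 0.239316) = −0.75 ln(0.760684)
  = −0.75 × (-0.273537) = 0.205153 substitutions/site.
Under a molecular clock d = 2μt, so t = d/(2μ) = 0.205153 / (2 × 0.0177) = 5.80 Myr.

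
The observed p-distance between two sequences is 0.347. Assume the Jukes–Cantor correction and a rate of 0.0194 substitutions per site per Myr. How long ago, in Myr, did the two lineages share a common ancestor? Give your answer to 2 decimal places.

12.01

d = −(3/4) ln(1 − 4p/3) = −0.75 ln(1 − 0.462667) = −0.75 ln(0.537333)
  = −0.75 × (-0.621137) = 0.465853 substitutions/site.
Under a molecular clock d = 2μt, so t = d/(2μ) = 0.465853 / (2 × 0.0194) = 12.01 Myr.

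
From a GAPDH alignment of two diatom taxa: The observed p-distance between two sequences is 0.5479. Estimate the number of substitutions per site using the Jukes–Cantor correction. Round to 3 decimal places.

0.983

d = −(3/4) ln(1 − 4p/3) = −0.75 ln(1 − 0.730533) = −0.75 ln(0.269467)
  = −0.75 × (-1.311309) = 0.983482 substitutions/site.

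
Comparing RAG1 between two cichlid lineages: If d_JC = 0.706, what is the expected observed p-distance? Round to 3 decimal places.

p = (3/4)(1 − e^(−4d/3)) = 0.75 × (1 − e^(-0.941333)) = 0.75 × (1 − 0.390107) = 0.457420.

0.457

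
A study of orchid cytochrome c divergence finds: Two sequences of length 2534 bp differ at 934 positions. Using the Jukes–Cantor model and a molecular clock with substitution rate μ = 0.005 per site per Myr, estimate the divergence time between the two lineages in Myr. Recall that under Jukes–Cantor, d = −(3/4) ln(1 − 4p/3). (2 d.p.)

50.71

p = 934/2534 ≈ 0.368587.
d = −(3/4) ln(1 − 4p/3) = −0.75 ln(1 − 0.491449) = −0.75 ln(0.508551)
  = −0.75 × (-0.676190) = 0.507143 substitutions/site.
Under a molecular clock d = 2μt, so t = d/(2μ) = 0.507143 / (2 × 0.005) = 50.71 Myr.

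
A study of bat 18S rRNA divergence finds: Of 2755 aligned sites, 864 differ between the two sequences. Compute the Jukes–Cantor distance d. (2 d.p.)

0.41

p = 864/2755 ≈ 0.313612.
d = −(3/4) ln(1 − 4p/3) = −0.75 ln(1 − 0.418149) = −0.75 ln(0.581851)
  = −0.75 × (-0.541541) = 0.406156 substitutions/site.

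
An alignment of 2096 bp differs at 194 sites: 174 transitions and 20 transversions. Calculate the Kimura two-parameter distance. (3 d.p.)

P = 174/2096 ≈ 0.083015 and Q = 20/2096 ≈ 0.009542.
Under the Kimura two-parameter model, d = −½ ln(1 − 2P − Q) − ¼ ln(1 − 2Q).
1 − 2P − Q = 0.824428, giving −½ ln(0.824428) = 0.096533.
1 − 2Q = 0.980916, giving −¼ ln(0.980916) = 0.004817.
d = 0.096533 + 0.004817 = 0.101350.

0.101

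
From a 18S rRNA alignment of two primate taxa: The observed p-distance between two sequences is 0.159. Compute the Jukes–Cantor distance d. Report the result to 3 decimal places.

d = −(3/4) ln(1 − 4p/3) = −0.75 ln(1 − 0.212) = −0.75 ln(0.788)
  = −0.75 × (-0.238257) = 0.178693 substitutions/site.

0.179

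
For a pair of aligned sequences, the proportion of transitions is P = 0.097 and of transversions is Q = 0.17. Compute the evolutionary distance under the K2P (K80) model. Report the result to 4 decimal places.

Under the Kimura two-parameter model, d = −½ ln(1 − 2P − Q) − ¼ ln(1 − 2Q).
1 − 2P − Q = 0.636, giving −½ ln(0.636) = 0.226278.
1 − 2Q = 0.66, giving −¼ ln(0.66) = 0.103879.
d = 0.226278 + 0.103879 = 0.330157.

0.3302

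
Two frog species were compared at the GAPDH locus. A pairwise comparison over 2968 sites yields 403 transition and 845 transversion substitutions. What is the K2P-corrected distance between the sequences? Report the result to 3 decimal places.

0.617

P = 403/2968 ≈ 0.135782 and Q = 845/2968 ≈ 0.284704.
Under the Kimura two-parameter model, d = −½ ln(1 − 2P − Q) − ¼ ln(1 − 2Q).
1 − 2P − Q = 0.443732, giving −½ ln(0.443732) = 0.406267.
1 − 2Q = 0.430592, giving −¼ ln(0.430592) = 0.210649.
d = 0.406267 + 0.210649 = 0.616916.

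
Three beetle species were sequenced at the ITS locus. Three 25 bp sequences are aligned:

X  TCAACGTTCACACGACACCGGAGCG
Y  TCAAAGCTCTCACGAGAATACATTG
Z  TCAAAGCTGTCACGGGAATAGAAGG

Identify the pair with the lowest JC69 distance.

X–Y: 10/25 differ, p = 0.400, d = 0.572.
X–Z: 11/25 differ, p = 0.440, d = 0.663.
Y–Z: 5/25 differ, p = 0.200, d = 0.233.
The smallest distance is between Y and Z.

Y and Z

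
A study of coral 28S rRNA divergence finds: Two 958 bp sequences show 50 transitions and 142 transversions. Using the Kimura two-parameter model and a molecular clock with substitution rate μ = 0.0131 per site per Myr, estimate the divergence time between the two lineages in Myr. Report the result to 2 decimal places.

P = 50/958 ≈ 0.052192 and Q = 142/958 ≈ 0.148225.
Under the Kimura two-parameter model, d = −½ ln(1 − 2P − Q) − ¼ ln(1 − 2Q).
1 − 2P − Q = 0.747391, giving −½ ln(0.747391) = 0.145583.
1 − 2Q = 0.70355, giving −¼ ln(0.70355) = 0.087904.
d = 0.145583 + 0.087904 = 0.233487.
Under a molecular clock d = 2μt, so t = d/(2μ) = 0.233487 / (2 × 0.0131) = 8.91 Myr.

8.91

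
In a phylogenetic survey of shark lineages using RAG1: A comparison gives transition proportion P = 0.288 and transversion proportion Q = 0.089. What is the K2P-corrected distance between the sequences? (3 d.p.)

Under the Kimura two-parameter model, d = −½ ln(1 − 2P − Q) − ¼ ln(1 − 2Q).
1 − 2P − Q = 0.335, giving −½ ln(0.335) = 0.546812.
1 − 2Q = 0.822, giving −¼ ln(0.822) = 0.049004.
d = 0.546812 + 0.049004 = 0.595816.

0.596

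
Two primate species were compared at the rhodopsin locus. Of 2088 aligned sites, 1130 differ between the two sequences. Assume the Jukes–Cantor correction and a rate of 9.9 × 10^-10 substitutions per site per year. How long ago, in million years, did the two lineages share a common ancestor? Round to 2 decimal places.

484.33

p = 1130/2088 ≈ 0.541188.
d = −(3/4) ln(1 − 4p/3) = −0.75 ln(1 − 0.721584) = −0.75 ln(0.278416)
  = −0.75 × (-1.278639) = 0.958979 substitutions/site.
Under a molecular clock d = 2μt, so t = d/(2μ) = 0.958979 / (2 × 9.9 × 10^-10) = 484.33 million years.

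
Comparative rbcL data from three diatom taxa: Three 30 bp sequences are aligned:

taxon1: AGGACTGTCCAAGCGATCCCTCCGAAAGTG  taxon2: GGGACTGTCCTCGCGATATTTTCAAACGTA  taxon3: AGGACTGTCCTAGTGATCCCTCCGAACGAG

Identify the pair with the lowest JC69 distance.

taxon1–taxon2: 10/30 differ, p = 0.333, d = 0.441.
taxon1–taxon3: 4/30 differ, p = 0.133, d = 0.147.
taxon2–taxon3: 10/30 differ, p = 0.333, d = 0.441.
The smallest distance is between taxon1 and taxon3.

taxon1 and taxon3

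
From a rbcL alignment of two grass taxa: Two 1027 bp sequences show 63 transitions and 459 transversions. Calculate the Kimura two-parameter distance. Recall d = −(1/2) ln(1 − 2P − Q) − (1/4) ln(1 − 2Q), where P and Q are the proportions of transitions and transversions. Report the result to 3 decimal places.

P = 63/1027 ≈ 0.061344 and Q = 459/1027 ≈ 0.446933.
Under the Kimura two-parameter model, d = −½ ln(1 − 2P − Q) − ¼ ln(1 − 2Q).
1 − 2P − Q = 0.430379, giving −½ ln(0.430379) = 0.421545.
1 − 2Q = 0.106134, giving −¼ ln(0.106134) = 0.560763.
d = 0.421545 + 0.560763 = 0.982308.

0.982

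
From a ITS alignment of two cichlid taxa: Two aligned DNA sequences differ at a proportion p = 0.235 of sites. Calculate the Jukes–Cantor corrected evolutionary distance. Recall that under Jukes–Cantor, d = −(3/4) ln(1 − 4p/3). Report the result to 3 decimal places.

0.282

d = −(3/4) ln(1 − 4p/3) = −0.75 ln(1 − 0.313333) = −0.75 ln(0.686667)
  = −0.75 × (-0.375906) = 0.281930 substitutions/site.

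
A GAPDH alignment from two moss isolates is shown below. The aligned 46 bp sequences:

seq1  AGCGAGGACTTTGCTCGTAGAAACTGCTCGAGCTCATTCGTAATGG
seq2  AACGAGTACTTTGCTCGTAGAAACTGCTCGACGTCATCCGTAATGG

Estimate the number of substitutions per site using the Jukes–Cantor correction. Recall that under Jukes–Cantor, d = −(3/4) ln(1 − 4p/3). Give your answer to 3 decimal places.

The sequences differ at 5 of 46 sites (2, 7, 32, 33, 38), so p = 5/46 ≈ 0.108696.
d = −(3/4) ln(1 − 4p/3) = −0.75 ln(1 − 0.144928) = −0.75 ln(0.855072)
  = −0.75 × (-0.156570) = 0.117428 substitutions/site.

0.117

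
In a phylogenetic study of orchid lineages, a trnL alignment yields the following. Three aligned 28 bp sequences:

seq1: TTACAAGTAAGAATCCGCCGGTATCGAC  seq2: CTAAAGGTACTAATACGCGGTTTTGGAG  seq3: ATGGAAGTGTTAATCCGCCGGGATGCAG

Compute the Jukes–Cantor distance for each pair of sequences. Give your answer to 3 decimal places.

seq1–seq2: 11/28 sites differ → p ≈ 0.392857, d = −0.75 ln(1 − 0.523809) = 0.556452 ≈ 0.556.
seq1–seq3: 10/28 sites differ → p ≈ 0.357143, d = −0.75 ln(1 − 0.476191) = 0.484971 ≈ 0.485.
seq2–seq3: 12/28 sites differ → p ≈ 0.428571, d = −0.75 ln(1 − 0.571428) = 0.635472 ≈ 0.635.

d(seq1,seq2) = 0.556, d(seq1,seq3) = 0.485, d(seq2,seq3) = 0.635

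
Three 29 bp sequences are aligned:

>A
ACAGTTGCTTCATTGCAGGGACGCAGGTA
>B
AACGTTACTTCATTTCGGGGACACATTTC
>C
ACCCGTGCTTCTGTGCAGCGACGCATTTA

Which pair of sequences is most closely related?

A and C

A–B: 9/29 differ, p = 0.310, d = 0.401.
A–C: 8/29 differ, p = 0.276, d = 0.344.
B–C: 11/29 differ, p = 0.379, d = 0.529.
The smallest distance is between A and C.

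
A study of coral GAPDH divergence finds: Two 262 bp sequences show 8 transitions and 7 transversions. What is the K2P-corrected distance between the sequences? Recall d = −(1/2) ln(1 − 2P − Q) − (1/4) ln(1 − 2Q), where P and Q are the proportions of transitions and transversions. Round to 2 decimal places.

0.06

P = 8/262 ≈ 0.030534 and Q = 7/262 ≈ 0.026718.
Under the Kimura two-parameter model, d = −½ ln(1 − 2P − Q) − ¼ ln(1 − 2Q).
1 − 2P − Q = 0.912214, giving −½ ln(0.912214) = 0.045940.
1 − 2Q = 0.946564, giving −¼ ln(0.946564) = 0.013729.
d = 0.045940 + 0.013729 = 0.059669.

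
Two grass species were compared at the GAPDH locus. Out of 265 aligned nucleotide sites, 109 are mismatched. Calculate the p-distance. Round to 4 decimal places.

p = 109/265 = 0.411320… ≈ 0.4113 (to 4 d.p.).

0.4113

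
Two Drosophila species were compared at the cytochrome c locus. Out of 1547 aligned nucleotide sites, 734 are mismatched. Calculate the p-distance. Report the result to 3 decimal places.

0.474

p = 734/1547 = 0.474466… ≈ 0.474 (to 3 d.p.).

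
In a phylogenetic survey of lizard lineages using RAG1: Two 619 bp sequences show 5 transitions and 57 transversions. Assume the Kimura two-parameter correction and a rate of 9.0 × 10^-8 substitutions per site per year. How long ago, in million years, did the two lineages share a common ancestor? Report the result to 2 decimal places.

0.60

P = 5/619 ≈ 0.008078 and Q = 57/619 ≈ 0.092084.
Under the Kimura two-parameter model, d = −½ ln(1 − 2P − Q) − ¼ ln(1 − 2Q).
1 − 2P − Q = 0.89176, giving −½ ln(0.89176) = 0.057279.
1 − 2Q = 0.815832, giving −¼ ln(0.815832) = 0.050887.
d = 0.057279 + 0.050887 = 0.108166.
Under a molecular clock d = 2μt, so t = d/(2μ) = 0.108166 / (2 × 9.0 × 10^-8) = 0.60 million years.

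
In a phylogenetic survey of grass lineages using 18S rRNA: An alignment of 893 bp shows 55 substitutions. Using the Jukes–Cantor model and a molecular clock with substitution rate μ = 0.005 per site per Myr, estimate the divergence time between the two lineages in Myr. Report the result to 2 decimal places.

p = 55/893 ≈ 0.06159.
d = −(3/4) ln(1 − 4p/3) = −0.75 ln(1 − 0.08212) = −0.75 ln(0.91788)
  = −0.75 × (-0.085689) = 0.064267 substitutions/site.
Under a molecular clock d = 2μt, so t = d/(2μ) = 0.064267 / (2 × 0.005) = 6.43 Myr.

6.43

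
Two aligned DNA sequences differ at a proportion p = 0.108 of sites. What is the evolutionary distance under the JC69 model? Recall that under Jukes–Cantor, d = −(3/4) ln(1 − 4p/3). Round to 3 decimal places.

d = −(3/4) ln(1 − 4p/3) = −0.75 ln(1 − 0.144) = −0.75 ln(0.856)
  = −0.75 × (-0.155485) = 0.116614 substitutions/site.

0.117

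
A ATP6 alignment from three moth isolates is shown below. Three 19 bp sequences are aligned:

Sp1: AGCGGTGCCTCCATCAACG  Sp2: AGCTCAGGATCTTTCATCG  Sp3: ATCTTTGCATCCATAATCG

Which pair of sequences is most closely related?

Sp1–Sp2: 8/19 differ, p = 0.421, d = 0.618.
Sp1–Sp3: 6/19 differ, p = 0.316, d = 0.410.
Sp2–Sp3: 7/19 differ, p = 0.368, d = 0.507.
The smallest distance is between Sp1 and Sp3.

Sp1 and Sp3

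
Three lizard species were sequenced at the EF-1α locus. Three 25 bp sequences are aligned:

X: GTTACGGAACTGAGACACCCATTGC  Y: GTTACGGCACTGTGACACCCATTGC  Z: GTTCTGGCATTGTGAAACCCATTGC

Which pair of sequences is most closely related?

X–Y: 2/25 differ, p = 0.080, d = 0.085.
X–Z: 6/25 differ, p = 0.240, d = 0.289.
Y–Z: 4/25 differ, p = 0.160, d = 0.180.
The smallest distance is between X and Y.

X and Y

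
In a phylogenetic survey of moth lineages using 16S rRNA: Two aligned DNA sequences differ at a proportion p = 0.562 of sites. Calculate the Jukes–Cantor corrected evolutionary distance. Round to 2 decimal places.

1.04

d = −(3/4) ln(1 − 4p/3) = −0.75 ln(1 − 0.749333) = −0.75 ln(0.250667)
  = −0.75 × (-1.383630) = 1.037723 substitutions/site.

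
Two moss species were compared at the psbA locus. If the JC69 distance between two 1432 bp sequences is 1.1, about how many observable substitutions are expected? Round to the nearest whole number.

Invert JC69: p = (3/4)(1 − e^(−4d/3)) = 0.75 × (1 − e^(-1.466667)) = 0.75 × (1 − 0.230693) = 0.576980.
Expected differing sites = pL ≈ 0.576980 × 1432 = 826.23536 ≈ 826.

826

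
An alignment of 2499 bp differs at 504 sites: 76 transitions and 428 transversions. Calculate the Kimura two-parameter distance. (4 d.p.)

P = 76/2499 ≈ 0.030412 and Q = 428/2499 ≈ 0.171269.
Under the Kimura two-parameter model, d = −½ ln(1 − 2P − Q) − ¼ ln(1 − 2Q).
1 − 2P − Q = 0.767907, giving −½ ln(0.767907) = 0.132043.
1 − 2Q = 0.657462, giving −¼ ln(0.657462) = 0.104842.
d = 0.132043 + 0.104842 = 0.236885.

0.2369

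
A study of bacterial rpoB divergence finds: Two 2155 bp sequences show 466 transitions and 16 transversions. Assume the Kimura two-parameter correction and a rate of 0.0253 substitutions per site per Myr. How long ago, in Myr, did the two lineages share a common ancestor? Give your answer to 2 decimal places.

P = 466/2155 ≈ 0.216241 and Q = 16/2155 ≈ 0.007425.
Under the Kimura two-parameter model, d = −½ ln(1 − 2P − Q) − ¼ ln(1 − 2Q).
1 − 2P − Q = 0.560093, giving −½ ln(0.560093) = 0.289826.
1 − 2Q = 0.98515, giving −¼ ln(0.98515) = 0.003740.
d = 0.289826 + 0.003740 = 0.293566.
Under a molecular clock d = 2μt, so t = d/(2μ) = 0.293566 / (2 × 0.0253) = 5.80 Myr.

5.80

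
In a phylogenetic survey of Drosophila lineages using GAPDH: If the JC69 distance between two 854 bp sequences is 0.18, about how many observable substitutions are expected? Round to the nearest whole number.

137

Invert JC69: p = (3/4)(1 − e^(−4d/3)) = 0.75 × (1 − e^(-0.24)) = 0.75 × (1 − 0.786628) = 0.160029.
Expected differing sites = pL ≈ 0.160029 × 854 = 136.664766 ≈ 137.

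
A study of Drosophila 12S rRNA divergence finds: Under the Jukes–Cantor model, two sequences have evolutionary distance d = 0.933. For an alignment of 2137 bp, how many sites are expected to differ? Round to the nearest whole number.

1141

Invert JC69: p = (3/4)(1 − e^(−4d/3)) = 0.75 × (1 − e^(-1.244)) = 0.75 × (1 − 0.288229) = 0.533828.
Expected differing sites = pL ≈ 0.533828 × 2137 = 1140.790436 ≈ 1141.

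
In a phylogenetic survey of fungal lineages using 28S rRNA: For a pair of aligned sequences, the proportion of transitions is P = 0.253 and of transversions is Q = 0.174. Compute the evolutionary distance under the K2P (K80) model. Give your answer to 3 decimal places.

Under the Kimura two-parameter model, d = −½ ln(1 − 2P − Q) − ¼ ln(1 − 2Q).
1 − 2P − Q = 0.32, giving −½ ln(0.32) = 0.569717.
1 − 2Q = 0.652, giving −¼ ln(0.652) = 0.106928.
d = 0.569717 + 0.106928 = 0.676645.

0.677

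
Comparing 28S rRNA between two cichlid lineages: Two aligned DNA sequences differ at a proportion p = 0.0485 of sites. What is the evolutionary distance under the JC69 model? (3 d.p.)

d = −(3/4) ln(1 − 4p/3) = −0.75 ln(1 − 0.064667) = −0.75 ln(0.935333)
  = −0.75 × (-0.066853) = 0.050140 substitutions/site.

0.050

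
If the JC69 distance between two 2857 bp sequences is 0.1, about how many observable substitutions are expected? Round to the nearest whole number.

Invert JC69: p = (3/4)(1 − e^(−4d/3)) = 0.75 × (1 − e^(-0.133333)) = 0.75 × (1 − 0.875174) = 0.093620.
Expected differing sites = pL ≈ 0.093620 × 2857 = 267.47234 ≈ 267.

267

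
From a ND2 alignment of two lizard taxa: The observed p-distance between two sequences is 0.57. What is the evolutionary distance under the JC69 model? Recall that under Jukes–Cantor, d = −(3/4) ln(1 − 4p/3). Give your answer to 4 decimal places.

d = −(3/4) ln(1 − 4p/3) = −0.75 ln(1 − 0.76) = −0.75 ln(0.24)
  = −0.75 × (-1.427116) = 1.070337 substitutions/site.

1.0703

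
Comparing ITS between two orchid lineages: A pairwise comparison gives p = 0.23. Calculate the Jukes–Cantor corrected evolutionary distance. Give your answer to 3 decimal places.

d = −(3/4) ln(1 − 4p/3) = −0.75 ln(1 − 0.306667) = −0.75 ln(0.693333)
  = −0.75 × (-0.366245) = 0.274684 substitutions/site.

0.275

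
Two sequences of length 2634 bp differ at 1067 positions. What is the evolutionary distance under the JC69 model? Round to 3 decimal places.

p = 1067/2634 ≈ 0.405087.
d = −(3/4) ln(1 − 4p/3) = −0.75 ln(1 − 0.540116) = −0.75 ln(0.459884)
  = −0.75 × (-0.776781) = 0.582586 substitutions/site.

0.583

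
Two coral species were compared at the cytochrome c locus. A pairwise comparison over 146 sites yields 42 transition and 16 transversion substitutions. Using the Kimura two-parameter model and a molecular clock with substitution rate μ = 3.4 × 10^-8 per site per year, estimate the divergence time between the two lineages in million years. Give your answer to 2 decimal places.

9.40

P = 42/146 ≈ 0.287671 and Q = 16/146 ≈ 0.109589.
Under the Kimura two-parameter model, d = −½ ln(1 − 2P − Q) − ¼ ln(1 − 2Q).
1 − 2P − Q = 0.315069, giving −½ ln(0.315069) = 0.577482.
1 − 2Q = 0.780822, giving −¼ ln(0.780822) = 0.061852.
d = 0.577482 + 0.061852 = 0.639334.
Under a molecular clock d = 2μt, so t = d/(2μ) = 0.639334 / (2 × 3.4 × 10^-8) = 9.40 million years.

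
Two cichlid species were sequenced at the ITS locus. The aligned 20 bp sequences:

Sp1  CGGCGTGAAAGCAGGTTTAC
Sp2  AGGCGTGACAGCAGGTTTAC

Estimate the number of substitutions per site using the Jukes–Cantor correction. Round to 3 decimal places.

The sequences differ at 2 of 20 sites (1, 9), so p = 2/20 = 0.1.
d = −(3/4) ln(1 − 4p/3) = −0.75 ln(1 − 0.133333) = −0.75 ln(0.866667)
  = −0.75 × (-0.143100) = 0.107325 substitutions/site.

0.107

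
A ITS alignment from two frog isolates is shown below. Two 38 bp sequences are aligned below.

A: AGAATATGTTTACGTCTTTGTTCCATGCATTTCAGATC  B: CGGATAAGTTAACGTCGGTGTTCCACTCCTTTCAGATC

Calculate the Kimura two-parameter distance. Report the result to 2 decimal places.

0.29

Of 38 sites, 2 differences are transitions and 7 are transversions, so P = 2/38 ≈ 0.052632 and Q = 7/38 ≈ 0.184211.
Under the Kimura two-parameter model, d = −½ ln(1 − 2P − Q) − ¼ ln(1 − 2Q).
1 − 2P − Q = 0.710525, giving −½ ln(0.710525) = 0.170876.
1 − 2Q = 0.631578, giving −¼ ln(0.631578) = 0.114883.
d = 0.170876 + 0.114883 = 0.285759.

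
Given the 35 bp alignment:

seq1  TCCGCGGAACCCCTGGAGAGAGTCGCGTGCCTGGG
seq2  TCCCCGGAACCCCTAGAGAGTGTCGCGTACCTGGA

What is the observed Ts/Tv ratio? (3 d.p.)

1.500

Transitions are A↔G and C↔T; transversions are all other mismatches.
Transitions: 3. Transversions: 2.
R = 3/2 = 1.500.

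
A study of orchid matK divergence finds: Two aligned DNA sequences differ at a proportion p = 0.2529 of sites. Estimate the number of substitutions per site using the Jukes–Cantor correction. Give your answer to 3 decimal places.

0.308

d = −(3/4) ln(1 − 4p/3) = −0.75 ln(1 − 0.3372) = −0.75 ln(0.6628)
  = −0.75 × (-0.411282) = 0.308462 substitutions/site.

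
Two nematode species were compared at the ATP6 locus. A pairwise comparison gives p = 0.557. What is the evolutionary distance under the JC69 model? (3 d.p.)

1.018

d = −(3/4) ln(1 − 4p/3) = −0.75 ln(1 − 0.742667) = −0.75 ln(0.257333)
  = −0.75 × (-1.357384) = 1.018038 substitutions/site.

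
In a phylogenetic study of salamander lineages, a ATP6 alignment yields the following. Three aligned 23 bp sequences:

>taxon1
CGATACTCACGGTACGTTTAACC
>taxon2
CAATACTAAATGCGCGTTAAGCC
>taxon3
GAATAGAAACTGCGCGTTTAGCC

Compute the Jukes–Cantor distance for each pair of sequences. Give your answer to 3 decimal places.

d(taxon1,taxon2) = 0.467, d(taxon1,taxon3) = 0.553, d(taxon2,taxon3) = 0.257

taxon1–taxon2: 8/23 sites differ → p ≈ 0.347826, d = −0.75 ln(1 − 0.463768) = 0.467391 ≈ 0.467.
taxon1–taxon3: 9/23 sites differ → p ≈ 0.391304, d = −0.75 ln(1 − 0.521739) = 0.553199 ≈ 0.553.
taxon2–taxon3: 5/23 sites differ → p ≈ 0.217391, d = −0.75 ln(1 − 0.289855) = 0.256715 ≈ 0.257.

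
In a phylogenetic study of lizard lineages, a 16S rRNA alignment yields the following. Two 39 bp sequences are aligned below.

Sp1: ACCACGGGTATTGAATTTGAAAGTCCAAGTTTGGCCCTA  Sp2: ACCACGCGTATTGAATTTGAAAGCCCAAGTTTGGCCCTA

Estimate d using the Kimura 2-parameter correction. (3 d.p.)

0.053

Of 39 sites, 1 differences are transitions and 1 are transversions, so P = 1/39 ≈ 0.025641 and Q = 1/39 ≈ 0.025641.
Under the Kimura two-parameter model, d = −½ ln(1 − 2P − Q) − ¼ ln(1 − 2Q).
1 − 2P − Q = 0.923077, giving −½ ln(0.923077) = 0.040021.
1 − 2Q = 0.948718, giving −¼ ln(0.948718) = 0.013161.
d = 0.040021 + 0.013161 = 0.053182.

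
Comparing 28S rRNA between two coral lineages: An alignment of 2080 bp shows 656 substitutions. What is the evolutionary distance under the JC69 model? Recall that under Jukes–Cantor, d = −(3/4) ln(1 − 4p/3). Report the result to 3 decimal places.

0.409

p = 656/2080 ≈ 0.315385.
d = −(3/4) ln(1 − 4p/3) = −0.75 ln(1 − 0.420513) = −0.75 ln(0.579487)
  = −0.75 × (-0.545612) = 0.409209 substitutions/site.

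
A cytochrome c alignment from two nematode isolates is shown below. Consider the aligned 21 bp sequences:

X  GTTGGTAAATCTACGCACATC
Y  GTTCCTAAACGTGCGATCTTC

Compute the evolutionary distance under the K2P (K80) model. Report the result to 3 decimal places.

Of 21 sites, 2 differences are transitions and 6 are transversions, so P = 2/21 ≈ 0.095238 and Q = 6/21 ≈ 0.285714.
Under the Kimura two-parameter model, d = −½ ln(1 − 2P − Q) − ¼ ln(1 − 2Q).
1 − 2P − Q = 0.52381, giving −½ ln(0.52381) = 0.323313.
1 − 2Q = 0.428572, giving −¼ ln(0.428572) = 0.211824.
d = 0.323313 + 0.211824 = 0.535137.

0.535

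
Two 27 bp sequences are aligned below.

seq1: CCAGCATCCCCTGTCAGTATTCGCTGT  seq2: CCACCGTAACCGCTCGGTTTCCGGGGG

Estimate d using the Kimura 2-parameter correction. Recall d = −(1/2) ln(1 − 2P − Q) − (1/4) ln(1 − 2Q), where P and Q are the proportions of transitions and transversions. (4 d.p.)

Of 27 sites, 3 differences are transitions and 9 are transversions, so P = 3/27 ≈ 0.111111 and Q = 9/27 ≈ 0.333333.
Under the Kimura two-parameter model, d = −½ ln(1 − 2P − Q) − ¼ ln(1 − 2Q).
1 − 2P − Q = 0.444445, giving −½ ln(0.444445) = 0.405464.
1 − 2Q = 0.333334, giving −¼ ln(0.333334) = 0.274653.
d = 0.405464 + 0.274653 = 0.680117.

0.6801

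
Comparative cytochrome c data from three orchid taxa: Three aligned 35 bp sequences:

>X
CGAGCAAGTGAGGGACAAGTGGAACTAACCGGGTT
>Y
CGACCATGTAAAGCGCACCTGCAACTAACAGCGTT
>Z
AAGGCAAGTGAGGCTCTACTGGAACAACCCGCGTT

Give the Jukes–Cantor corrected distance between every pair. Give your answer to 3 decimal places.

X–Y: 11/35 sites differ → p ≈ 0.314286, d = −0.75 ln(1 − 0.419048) = 0.407315 ≈ 0.407.
X–Z: 10/35 sites differ → p ≈ 0.285714, d = −0.75 ln(1 − 0.380952) = 0.359679 ≈ 0.360.
Y–Z: 14/35 sites differ → p = 0.4, d = −0.75 ln(1 − 0.533333) = 0.571605 ≈ 0.572.

d(X,Y) = 0.407, d(X,Z) = 0.360, d(Y,Z) = 0.572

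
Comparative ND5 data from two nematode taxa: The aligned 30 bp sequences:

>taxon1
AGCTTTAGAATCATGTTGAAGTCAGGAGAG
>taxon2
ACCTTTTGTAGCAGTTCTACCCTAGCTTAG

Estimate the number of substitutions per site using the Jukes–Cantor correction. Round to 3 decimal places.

The sequences differ at 15 of 30 sites, so p = 15/30 = 0.5.
d = −(3/4) ln(1 − 4p/3) = −0.75 ln(1 − 0.666667) = −0.75 ln(0.333333)
  = −0.75 × (-1.098613) = 0.823960 substitutions/site.

0.824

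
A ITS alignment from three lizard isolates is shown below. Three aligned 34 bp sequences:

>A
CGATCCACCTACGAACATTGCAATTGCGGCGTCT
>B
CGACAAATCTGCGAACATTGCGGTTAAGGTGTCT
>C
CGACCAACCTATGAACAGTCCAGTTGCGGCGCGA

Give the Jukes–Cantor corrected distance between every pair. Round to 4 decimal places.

A–B: 10/34 sites differ → p ≈ 0.294118, d = −0.75 ln(1 − 0.392157) = 0.373379 ≈ 0.3734.
A–C: 9/34 sites differ → p ≈ 0.264706, d = −0.75 ln(1 − 0.352941) = 0.326488 ≈ 0.3265.
B–C: 13/34 sites differ → p ≈ 0.382353, d = −0.75 ln(1 − 0.509804) = 0.534712 ≈ 0.5347.

d(A,B) = 0.3734, d(A,C) = 0.3265, d(B,C) = 0.5347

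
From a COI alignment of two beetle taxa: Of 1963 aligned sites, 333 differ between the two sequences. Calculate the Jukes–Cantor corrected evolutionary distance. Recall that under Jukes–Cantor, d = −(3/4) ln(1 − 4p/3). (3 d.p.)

p = 333/1963 ≈ 0.169638.
d = −(3/4) ln(1 − 4p/3) = −0.75 ln(1 − 0.226184) = −0.75 ln(0.773816)
  = −0.75 × (-0.256421) = 0.192316 substitutions/site.

0.192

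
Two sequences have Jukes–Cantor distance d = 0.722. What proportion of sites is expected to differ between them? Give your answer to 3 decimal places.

0.464

p = (3/4)(1 − e^(−4d/3)) = 0.75 × (1 − e^(-0.962667)) = 0.75 × (1 − 0.381873) = 0.463595.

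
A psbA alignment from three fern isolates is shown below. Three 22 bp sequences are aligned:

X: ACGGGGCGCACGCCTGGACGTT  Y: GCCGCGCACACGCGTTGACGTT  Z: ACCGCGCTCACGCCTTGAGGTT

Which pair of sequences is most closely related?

Y and Z

X–Y: 6/22 differ, p = 0.273, d = 0.339.
X–Z: 5/22 differ, p = 0.227, d = 0.271.
Y–Z: 4/22 differ, p = 0.182, d = 0.208.
The smallest distance is between Y and Z.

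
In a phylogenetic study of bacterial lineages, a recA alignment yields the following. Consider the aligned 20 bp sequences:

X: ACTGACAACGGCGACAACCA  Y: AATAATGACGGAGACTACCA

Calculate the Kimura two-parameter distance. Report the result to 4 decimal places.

Of 20 sites, 3 differences are transitions and 3 are transversions, so P = 3/20 = 0.15 and Q = 3/20 = 0.15.
Under the Kimura two-parameter model, d = −½ ln(1 − 2P − Q) − ¼ ln(1 − 2Q).
1 − 2P − Q = 0.55, giving −½ ln(0.55) = 0.298919.
1 − 2Q = 0.7, giving −¼ ln(0.7) = 0.089169.
d = 0.298919 + 0.089169 = 0.388088.

0.3881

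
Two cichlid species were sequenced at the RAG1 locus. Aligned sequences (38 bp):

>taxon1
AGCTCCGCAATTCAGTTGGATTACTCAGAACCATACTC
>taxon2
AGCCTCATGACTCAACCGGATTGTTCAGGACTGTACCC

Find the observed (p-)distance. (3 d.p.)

The sequences differ at 15 of 38 positions.
p = 15/38 = 0.394736… ≈ 0.395 (to 3 d.p.).

0.395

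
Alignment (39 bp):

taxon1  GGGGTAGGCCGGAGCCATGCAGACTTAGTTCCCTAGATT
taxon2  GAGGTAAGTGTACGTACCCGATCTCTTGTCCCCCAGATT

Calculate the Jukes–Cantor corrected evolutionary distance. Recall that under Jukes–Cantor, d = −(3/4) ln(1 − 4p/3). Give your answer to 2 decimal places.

The sequences differ at 20 of 39 sites, so p = 20/39 ≈ 0.512821.
d = −(3/4) ln(1 − 4p/3) = −0.75 ln(1 − 0.683761) = −0.75 ln(0.316239)
  = −0.75 × (-1.151257) = 0.863443 substitutions/site.

0.86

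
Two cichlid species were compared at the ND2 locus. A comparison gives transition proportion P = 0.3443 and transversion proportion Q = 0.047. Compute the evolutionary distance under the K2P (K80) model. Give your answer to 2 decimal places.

0.69

Under the Kimura two-parameter model, d = −½ ln(1 − 2P − Q) − ¼ ln(1 − 2Q).
1 − 2P − Q = 0.2644, giving −½ ln(0.2644) = 0.665146.
1 − 2Q = 0.906, giving −¼ ln(0.906) = 0.024679.
d = 0.665146 + 0.024679 = 0.689825.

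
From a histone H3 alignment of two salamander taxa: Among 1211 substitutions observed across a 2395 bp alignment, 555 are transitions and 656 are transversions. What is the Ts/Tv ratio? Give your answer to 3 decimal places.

0.846

R = 555/656 = 0.846036… ≈ 0.846 (to 3 d.p.).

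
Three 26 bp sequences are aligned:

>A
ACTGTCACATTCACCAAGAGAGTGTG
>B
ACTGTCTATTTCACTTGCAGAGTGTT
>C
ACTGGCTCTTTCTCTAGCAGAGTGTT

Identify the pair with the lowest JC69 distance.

A–B: 8/26 differ, p = 0.308, d = 0.396.
A–C: 8/26 differ, p = 0.308, d = 0.396.
B–C: 4/26 differ, p = 0.154, d = 0.172.
The smallest distance is between B and C.

B and C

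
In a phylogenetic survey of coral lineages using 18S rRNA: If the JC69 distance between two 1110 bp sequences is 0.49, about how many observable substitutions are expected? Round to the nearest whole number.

399

Invert JC69: p = (3/4)(1 − e^(−4d/3)) = 0.75 × (1 − e^(-0.653333)) = 0.75 × (1 − 0.520309) = 0.359768.
Expected differing sites = pL ≈ 0.359768 × 1110 = 399.34248 ≈ 399.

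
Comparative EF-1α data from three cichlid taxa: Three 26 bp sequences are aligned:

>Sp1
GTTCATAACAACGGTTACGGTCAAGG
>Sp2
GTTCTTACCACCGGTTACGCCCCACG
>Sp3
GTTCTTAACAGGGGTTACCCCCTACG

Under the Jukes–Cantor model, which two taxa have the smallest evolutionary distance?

Sp1–Sp2: 7/26 differ, p = 0.269, d = 0.334.
Sp1–Sp3: 8/26 differ, p = 0.308, d = 0.396.
Sp2–Sp3: 5/26 differ, p = 0.192, d = 0.222.
The smallest distance is between Sp2 and Sp3.

Sp2 and Sp3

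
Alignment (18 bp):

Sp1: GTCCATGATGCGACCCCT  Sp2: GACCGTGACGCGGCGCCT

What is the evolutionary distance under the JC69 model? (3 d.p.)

0.347

The sequences differ at 5 of 18 sites (2, 5, 9, 13, 15), so p = 5/18 ≈ 0.277778.
d = −(3/4) ln(1 − 4p/3) = −0.75 ln(1 − 0.370371) = −0.75 ln(0.629629)
  = −0.75 × (-0.462625) = 0.346969 substitutions/site.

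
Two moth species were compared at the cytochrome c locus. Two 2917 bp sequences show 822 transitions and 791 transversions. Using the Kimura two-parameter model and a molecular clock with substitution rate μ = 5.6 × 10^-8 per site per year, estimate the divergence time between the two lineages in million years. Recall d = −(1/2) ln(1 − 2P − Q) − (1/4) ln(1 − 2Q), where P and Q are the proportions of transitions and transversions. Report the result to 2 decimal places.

P = 822/2917 ≈ 0.281796 and Q = 791/2917 ≈ 0.271169.
Under the Kimura two-parameter model, d = −½ ln(1 − 2P − Q) − ¼ ln(1 − 2Q).
1 − 2P − Q = 0.165239, giving −½ ln(0.165239) = 0.900181.
1 − 2Q = 0.457662, giving −¼ ln(0.457662) = 0.195406.
d = 0.900181 + 0.195406 = 1.095587.
Under a molecular clock d = 2μt, so t = d/(2μ) = 1.095587 / (2 × 5.6 × 10^-8) = 9.78 million years.

9.78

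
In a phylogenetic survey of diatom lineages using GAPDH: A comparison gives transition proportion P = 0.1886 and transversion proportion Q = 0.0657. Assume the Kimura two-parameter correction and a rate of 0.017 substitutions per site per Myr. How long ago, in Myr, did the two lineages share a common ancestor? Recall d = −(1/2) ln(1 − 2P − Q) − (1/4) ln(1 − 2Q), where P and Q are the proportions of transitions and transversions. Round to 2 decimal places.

9.64

Under the Kimura two-parameter model, d = −½ ln(1 − 2P − Q) − ¼ ln(1 − 2Q).
1 − 2P − Q = 0.5571, giving −½ ln(0.5571) = 0.292505.
1 − 2Q = 0.8686, giving −¼ ln(0.8686) = 0.035218.
d = 0.292505 + 0.035218 = 0.327723.
Under a molecular clock d = 2μt, so t = d/(2μ) = 0.327723 / (2 × 0.017) = 9.64 Myr.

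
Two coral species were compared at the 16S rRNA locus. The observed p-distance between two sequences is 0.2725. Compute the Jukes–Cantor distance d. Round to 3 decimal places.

d = −(3/4) ln(1 − 4p/3) = −0.75 ln(1 − 0.363333) = −0.75 ln(0.636667)
  = −0.75 × (-0.451509) = 0.338632 substitutions/site.

0.339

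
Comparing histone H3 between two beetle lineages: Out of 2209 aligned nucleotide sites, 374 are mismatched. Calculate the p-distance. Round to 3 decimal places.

0.169

p = 374/2209 = 0.169307… ≈ 0.169 (to 3 d.p.).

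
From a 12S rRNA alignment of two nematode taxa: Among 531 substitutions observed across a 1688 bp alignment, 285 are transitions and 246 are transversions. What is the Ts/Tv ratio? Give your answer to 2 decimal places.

R = 285/246 = 1.158536… ≈ 1.16 (to 2 d.p.).

1.16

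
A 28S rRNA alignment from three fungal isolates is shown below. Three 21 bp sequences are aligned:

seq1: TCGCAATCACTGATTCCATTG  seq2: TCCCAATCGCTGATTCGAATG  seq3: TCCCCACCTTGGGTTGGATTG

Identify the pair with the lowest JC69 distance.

seq1–seq2: 4/21 differ, p = 0.190, d = 0.220.
seq1–seq3: 9/21 differ, p = 0.429, d = 0.635.
seq2–seq3: 8/21 differ, p = 0.381, d = 0.532.
The smallest distance is between seq1 and seq2.

seq1 and seq2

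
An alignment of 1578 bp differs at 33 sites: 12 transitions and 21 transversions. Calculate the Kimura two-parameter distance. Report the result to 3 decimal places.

0.021

P = 12/1578 ≈ 0.007605 and Q = 21/1578 ≈ 0.013308.
Under the Kimura two-parameter model, d = −½ ln(1 − 2P − Q) − ¼ ln(1 − 2Q).
1 − 2P − Q = 0.971482, giving −½ ln(0.971482) = 0.014466.
1 − 2Q = 0.973384, giving −¼ ln(0.973384) = 0.006744.
d = 0.014466 + 0.006744 = 0.021210.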